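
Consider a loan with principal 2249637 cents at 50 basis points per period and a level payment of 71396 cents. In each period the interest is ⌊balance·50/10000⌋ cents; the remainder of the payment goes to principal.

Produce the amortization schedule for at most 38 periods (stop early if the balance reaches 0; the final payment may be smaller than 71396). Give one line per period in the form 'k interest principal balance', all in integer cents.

1. interest=⌊2249637·50/10000⌋=11248; principal=71396-11248=60148; balance=2249637-60148=2189489
2. interest=⌊2189489·50/10000⌋=10947; principal=71396-10947=60449; balance=2189489-60449=2129040
3. interest=⌊2129040·50/10000⌋=10645; principal=71396-10645=60751; balance=2129040-60751=2068289
4. interest=⌊2068289·50/10000⌋=10341; principal=71396-10341=61055; balance=2068289-61055=2007234
5. interest=⌊2007234·50/10000⌋=10036; principal=71396-10036=61360; balance=2007234-61360=1945874
6. interest=⌊1945874·50/10000⌋=9729; principal=71396-9729=61667; balance=1945874-61667=1884207
7. interest=⌊1884207·50/10000⌋=9421; principal=71396-9421=61975; balance=1884207-61975=1822232
8. interest=⌊1822232·50/10000⌋=9111; principal=71396-9111=62285; balance=1822232-62285=1759947
9. interest=⌊1759947·50/10000⌋=8799; principal=71396-8799=62597; balance=1759947-62597=1697350
10. interest=⌊1697350·50/10000⌋=8486; principal=71396-8486=62910; balance=1697350-62910=1634440
11. interest=⌊1634440·50/10000⌋=8172; principal=71396-8172=63224; balance=1634440-63224=1571216
12. interest=⌊1571216·50/10000⌋=7856; principal=71396-7856=63540; balance=1571216-63540=1507676
13. interest=⌊1507676·50/10000⌋=7538; principal=71396-7538=63858; balance=1507676-63858=1443818
14. interest=⌊1443818·50/10000⌋=7219; principal=71396-7219=64177; balance=1443818-64177=1379641
15. interest=⌊1379641·50/10000⌋=6898; principal=71396-6898=64498; balance=1379641-64498=1315143
16. interest=⌊1315143·50/10000⌋=6575; principal=71396-6575=64821; balance=1315143-64821=1250322
17. interest=⌊1250322·50/10000⌋=6251; principal=71396-6251=65145; balance=1250322-65145=1185177
18. interest=⌊1185177·50/10000⌋=5925; principal=71396-5925=65471; balance=1185177-65471=1119706
19. interest=⌊1119706·50/10000⌋=5598; principal=71396-5598=65798; balance=1119706-65798=1053908
20. interest=⌊1053908·50/10000⌋=5269; principal=71396-5269=66127; balance=1053908-66127=987781
21. interest=⌊987781·50/10000⌋=4938; principal=71396-4938=66458; balance=987781-66458=921323
22. interest=⌊921323·50/10000⌋=4606; principal=71396-4606=66790; balance=921323-66790=854533
23. interest=⌊854533·50/10000⌋=4272; principal=71396-4272=67124; balance=854533-67124=787409
24. interest=⌊787409·50/10000⌋=3937; principal=71396-3937=67459; balance=787409-67459=719950
25. interest=⌊719950·50/10000⌋=3599; principal=71396-3599=67797; balance=719950-67797=652153
26. interest=⌊652153·50/10000⌋=3260; principal=71396-3260=68136; balance=652153-68136=584017
27. interest=⌊584017·50/10000⌋=2920; principal=71396-2920=68476; balance=584017-68476=515541
28. interest=⌊515541·50/10000⌋=2577; principal=71396-2577=68819; balance=515541-68819=446722
29. interest=⌊446722·50/10000⌋=2233; principal=71396-2233=69163; balance=446722-69163=377559
30. interest=⌊377559·50/10000⌋=1887; principal=71396-1887=69509; balance=377559-69509=308050
31. interest=⌊308050·50/10000⌋=1540; principal=71396-1540=69856; balance=308050-69856=238194
32. interest=⌊238194·50/10000⌋=1190; principal=71396-1190=70206; balance=238194-70206=167988
33. interest=⌊167988·50/10000⌋=839; principal=71396-839=70557; balance=167988-70557=97431
34. interest=⌊97431·50/10000⌋=487; principal=71396-487=70909; balance=97431-70909=26522
35. interest=⌊26522·50/10000⌋=132; principal=min(71396-132,26522)=26522; balance=26522-26522=0

1 11248 60148 2189489
2 10947 60449 2129040
3 10645 60751 2068289
4 10341 61055 2007234
5 10036 61360 1945874
6 9729 61667 1884207
7 9421 61975 1822232
8 9111 62285 1759947
9 8799 62597 1697350
10 8486 62910 1634440
11 8172 63224 1571216
12 7856 63540 1507676
13 7538 63858 1443818
14 7219 64177 1379641
15 6898 64498 1315143
16 6575 64821 1250322
17 6251 65145 1185177
18 5925 65471 1119706
19 5598 65798 1053908
20 5269 66127 987781
21 4938 66458 921323
22 4606 66790 854533
23 4272 67124 787409
24 3937 67459 719950
25 3599 67797 652153
26 3260 68136 584017
27 2920 68476 515541
28 2577 68819 446722
29 2233 69163 377559
30 1887 69509 308050
31 1540 69856 238194
32 1190 70206 167988
33 839 70557 97431
34 487 70909 26522
35 132 26522 0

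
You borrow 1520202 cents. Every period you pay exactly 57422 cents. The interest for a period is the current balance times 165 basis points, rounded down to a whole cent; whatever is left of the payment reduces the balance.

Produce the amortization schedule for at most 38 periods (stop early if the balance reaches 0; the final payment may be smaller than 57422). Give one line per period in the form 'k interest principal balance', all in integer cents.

1. interest=⌊1520202·165/10000⌋=25083; principal=57422-25083=32339; balance=1520202-32339=1487863
2. interest=⌊1487863·165/10000⌋=24549; principal=57422-24549=32873; balance=1487863-32873=1454990
3. interest=⌊1454990·165/10000⌋=24007; principal=57422-24007=33415; balance=1454990-33415=1421575
4. interest=⌊1421575·165/10000⌋=23455; principal=57422-23455=33967; balance=1421575-33967=1387608
5. interest=⌊1387608·165/10000⌋=22895; principal=57422-22895=34527; balance=1387608-34527=1353081
6. interest=⌊1353081·165/10000⌋=22325; principal=57422-22325=35097; balance=1353081-35097=1317984
7. interest=⌊1317984·165/10000⌋=21746; principal=57422-21746=35676; balance=1317984-35676=1282308
8. interest=⌊1282308·165/10000⌋=21158; principal=57422-21158=36264; balance=1282308-36264=1246044
9. interest=⌊1246044·165/10000⌋=20559; principal=57422-20559=36863; balance=1246044-36863=1209181
10. interest=⌊1209181·165/10000⌋=19951; principal=57422-19951=37471; balance=1209181-37471=1171710
11. interest=⌊1171710·165/10000⌋=19333; principal=57422-19333=38089; balance=1171710-38089=1133621
12. interest=⌊1133621·165/10000⌋=18704; principal=57422-18704=38718; balance=1133621-38718=1094903
13. interest=⌊1094903·165/10000⌋=18065; principal=57422-18065=39357; balance=1094903-39357=1055546
14. interest=⌊1055546·165/10000⌋=17416; principal=57422-17416=40006; balance=1055546-40006=1015540
15. interest=⌊1015540·165/10000⌋=16756; principal=57422-16756=40666; balance=1015540-40666=974874
16. interest=⌊974874·165/10000⌋=16085; principal=57422-16085=41337; balance=974874-41337=933537
17. interest=⌊933537·165/10000⌋=15403; principal=57422-15403=42019; balance=933537-42019=891518
18. interest=⌊891518·165/10000⌋=14710; principal=57422-14710=42712; balance=891518-42712=848806
19. interest=⌊848806·165/10000⌋=14005; principal=57422-14005=43417; balance=848806-43417=805389
20. interest=⌊805389·165/10000⌋=13288; principal=57422-13288=44134; balance=805389-44134=761255
21. interest=⌊761255·165/10000⌋=12560; principal=57422-12560=44862; balance=761255-44862=716393
22. interest=⌊716393·165/10000⌋=11820; principal=57422-11820=45602; balance=716393-45602=670791
23. interest=⌊670791·165/10000⌋=11068; principal=57422-11068=46354; balance=670791-46354=624437
24. interest=⌊624437·165/10000⌋=10303; principal=57422-10303=47119; balance=624437-47119=577318
25. interest=⌊577318·165/10000⌋=9525; principal=57422-9525=47897; balance=577318-47897=529421
26. interest=⌊529421·165/10000⌋=8735; principal=57422-8735=48687; balance=529421-48687=480734
27. interest=⌊480734·165/10000⌋=7932; principal=57422-7932=49490; balance=480734-49490=431244
28. interest=⌊431244·165/10000⌋=7115; principal=57422-7115=50307; balance=431244-50307=380937
29. interest=⌊380937·165/10000⌋=6285; principal=57422-6285=51137; balance=380937-51137=329800
30. interest=⌊329800·165/10000⌋=5441; principal=57422-5441=51981; balance=329800-51981=277819
31. interest=⌊277819·165/10000⌋=4584; principal=57422-4584=52838; balance=277819-52838=224981
32. interest=⌊224981·165/10000⌋=3712; principal=57422-3712=53710; balance=224981-53710=171271
33. interest=⌊171271·165/10000⌋=2825; principal=57422-2825=54597; balance=171271-54597=116674
34. interest=⌊116674·165/10000⌋=1925; principal=57422-1925=55497; balance=116674-55497=61177
35. interest=⌊61177·165/10000⌋=1009; principal=57422-1009=56413; balance=61177-56413=4764
36. interest=⌊4764·165/10000⌋=78; principal=min(57422-78,4764)=4764; balance=4764-4764=0

1 25083 32339 1487863
2 24549 32873 1454990
3 24007 33415 1421575
4 23455 33967 1387608
5 22895 34527 1353081
6 22325 35097 1317984
7 21746 35676 1282308
8 21158 36264 1246044
9 20559 36863 1209181
10 19951 37471 1171710
11 19333 38089 1133621
12 18704 38718 1094903
13 18065 39357 1055546
14 17416 40006 1015540
15 16756 40666 974874
16 16085 41337 933537
17 15403 42019 891518
18 14710 42712 848806
19 14005 43417 805389
20 13288 44134 761255
21 12560 44862 716393
22 11820 45602 670791
23 11068 46354 624437
24 10303 47119 577318
25 9525 47897 529421
26 8735 48687 480734
27 7932 49490 431244
28 7115 50307 380937
29 6285 51137 329800
30 5441 51981 277819
31 4584 52838 224981
32 3712 53710 171271
33 2825 54597 116674
34 1925 55497 61177
35 1009 56413 4764
36 78 4764 0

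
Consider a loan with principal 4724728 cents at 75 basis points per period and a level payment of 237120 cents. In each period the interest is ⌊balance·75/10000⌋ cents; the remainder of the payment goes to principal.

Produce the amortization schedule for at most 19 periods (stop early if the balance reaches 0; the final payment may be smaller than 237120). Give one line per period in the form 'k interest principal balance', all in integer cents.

1 35435 201685 4523043
2 33922 203198 4319845
3 32398 204722 4115123
4 30863 206257 3908866
5 29316 207804 3701062
6 27757 209363 3491699
7 26187 210933 3280766
8 24605 212515 3068251
9 23011 214109 2854142
10 21406 215714 2638428
11 19788 217332 2421096
12 18158 218962 2202134
13 16516 220604 1981530
14 14861 222259 1759271
15 13194 223926 1535345
16 11515 225605 1309740
17 9823 227297 1082443
18 8118 229002 853441
19 6400 230720 622721

1. interest=⌊4724728·75/10000⌋=35435; principal=237120-35435=201685; balance=4724728-201685=4523043
2. interest=⌊4523043·75/10000⌋=33922; principal=237120-33922=203198; balance=4523043-203198=4319845
3. interest=⌊4319845·75/10000⌋=32398; principal=237120-32398=204722; balance=4319845-204722=4115123
4. interest=⌊4115123·75/10000⌋=30863; principal=237120-30863=206257; balance=4115123-206257=3908866
5. interest=⌊3908866·75/10000⌋=29316; principal=237120-29316=207804; balance=3908866-207804=3701062
6. interest=⌊3701062·75/10000⌋=27757; principal=237120-27757=209363; balance=3701062-209363=3491699
7. interest=⌊3491699·75/10000⌋=26187; principal=237120-26187=210933; balance=3491699-210933=3280766
8. interest=⌊3280766·75/10000⌋=24605; principal=237120-24605=212515; balance=3280766-212515=3068251
9. interest=⌊3068251·75/10000⌋=23011; principal=237120-23011=214109; balance=3068251-214109=2854142
10. interest=⌊2854142·75/10000⌋=21406; principal=237120-21406=215714; balance=2854142-215714=2638428
11. interest=⌊2638428·75/10000⌋=19788; principal=237120-19788=217332; balance=2638428-217332=2421096
12. interest=⌊2421096·75/10000⌋=18158; principal=237120-18158=218962; balance=2421096-218962=2202134
13. interest=⌊2202134·75/10000⌋=16516; principal=237120-16516=220604; balance=2202134-220604=1981530
14. interest=⌊1981530·75/10000⌋=14861; principal=237120-14861=222259; balance=1981530-222259=1759271
15. interest=⌊1759271·75/10000⌋=13194; principal=237120-13194=223926; balance=1759271-223926=1535345
16. interest=⌊1535345·75/10000⌋=11515; principal=237120-11515=225605; balance=1535345-225605=1309740
17. interest=⌊1309740·75/10000⌋=9823; principal=237120-9823=227297; balance=1309740-227297=1082443
18. interest=⌊1082443·75/10000⌋=8118; principal=237120-8118=229002; balance=1082443-229002=853441
19. interest=⌊853441·75/10000⌋=6400; principal=237120-6400=230720; balance=853441-230720=622721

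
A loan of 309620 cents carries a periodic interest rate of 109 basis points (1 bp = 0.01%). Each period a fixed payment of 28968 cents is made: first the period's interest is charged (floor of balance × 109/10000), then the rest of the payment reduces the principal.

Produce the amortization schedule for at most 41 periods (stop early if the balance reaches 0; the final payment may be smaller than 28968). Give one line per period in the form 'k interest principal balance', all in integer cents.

1. interest=⌊309620·109/10000⌋=3374; principal=28968-3374=25594; balance=309620-25594=284026
2. interest=⌊284026·109/10000⌋=3095; principal=28968-3095=25873; balance=284026-25873=258153
3. interest=⌊258153·109/10000⌋=2813; principal=28968-2813=26155; balance=258153-26155=231998
4. interest=⌊231998·109/10000⌋=2528; principal=28968-2528=26440; balance=231998-26440=205558
5. interest=⌊205558·109/10000⌋=2240; principal=28968-2240=26728; balance=205558-26728=178830
6. interest=⌊178830·109/10000⌋=1949; principal=28968-1949=27019; balance=178830-27019=151811
7. interest=⌊151811·109/10000⌋=1654; principal=28968-1654=27314; balance=151811-27314=124497
8. interest=⌊124497·109/10000⌋=1357; principal=28968-1357=27611; balance=124497-27611=96886
9. interest=⌊96886·109/10000⌋=1056; principal=28968-1056=27912; balance=96886-27912=68974
10. interest=⌊68974·109/10000⌋=751; principal=28968-751=28217; balance=68974-28217=40757
11. interest=⌊40757·109/10000⌋=444; principal=28968-444=28524; balance=40757-28524=12233
12. interest=⌊12233·109/10000⌋=133; principal=min(28968-133,12233)=12233; balance=12233-12233=0

1 3374 25594 284026
2 3095 25873 258153
3 2813 26155 231998
4 2528 26440 205558
5 2240 26728 178830
6 1949 27019 151811
7 1654 27314 124497
8 1357 27611 96886
9 1056 27912 68974
10 751 28217 40757
11 444 28524 12233
12 133 12233 0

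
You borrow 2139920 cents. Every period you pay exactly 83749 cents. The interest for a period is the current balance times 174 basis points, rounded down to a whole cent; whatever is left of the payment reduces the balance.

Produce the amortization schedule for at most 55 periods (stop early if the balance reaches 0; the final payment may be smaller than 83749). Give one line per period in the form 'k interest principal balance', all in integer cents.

1 37234 46515 2093405
2 36425 47324 2046081
3 35601 48148 1997933
4 34764 48985 1948948
5 33911 49838 1899110
6 33044 50705 1848405
7 32162 51587 1796818
8 31264 52485 1744333
9 30351 53398 1690935
10 29422 54327 1636608
11 28476 55273 1581335
12 27515 56234 1525101
13 26536 57213 1467888
14 25541 58208 1409680
15 24528 59221 1350459
16 23497 60252 1290207
17 22449 61300 1228907
18 21382 62367 1166540
19 20297 63452 1103088
20 19193 64556 1038532
21 18070 65679 972853
22 16927 66822 906031
23 15764 67985 838046
24 14582 69167 768879
25 13378 70371 698508
26 12154 71595 626913
27 10908 72841 554072
28 9640 74109 479963
29 8351 75398 404565
30 7039 76710 327855
31 5704 78045 249810
32 4346 79403 170407
33 2965 80784 89623
34 1559 82190 7433
35 129 7433 0

1. interest=⌊2139920·174/10000⌋=37234; principal=83749-37234=46515; balance=2139920-46515=2093405
2. interest=⌊2093405·174/10000⌋=36425; principal=83749-36425=47324; balance=2093405-47324=2046081
3. interest=⌊2046081·174/10000⌋=35601; principal=83749-35601=48148; balance=2046081-48148=1997933
4. interest=⌊1997933·174/10000⌋=34764; principal=83749-34764=48985; balance=1997933-48985=1948948
5. interest=⌊1948948·174/10000⌋=33911; principal=83749-33911=49838; balance=1948948-49838=1899110
6. interest=⌊1899110·174/10000⌋=33044; principal=83749-33044=50705; balance=1899110-50705=1848405
7. interest=⌊1848405·174/10000⌋=32162; principal=83749-32162=51587; balance=1848405-51587=1796818
8. interest=⌊1796818·174/10000⌋=31264; principal=83749-31264=52485; balance=1796818-52485=1744333
9. interest=⌊1744333·174/10000⌋=30351; principal=83749-30351=53398; balance=1744333-53398=1690935
10. interest=⌊1690935·174/10000⌋=29422; principal=83749-29422=54327; balance=1690935-54327=1636608
11. interest=⌊1636608·174/10000⌋=28476; principal=83749-28476=55273; balance=1636608-55273=1581335
12. interest=⌊1581335·174/10000⌋=27515; principal=83749-27515=56234; balance=1581335-56234=1525101
13. interest=⌊1525101·174/10000⌋=26536; principal=83749-26536=57213; balance=1525101-57213=1467888
14. interest=⌊1467888·174/10000⌋=25541; principal=83749-25541=58208; balance=1467888-58208=1409680
15. interest=⌊1409680·174/10000⌋=24528; principal=83749-24528=59221; balance=1409680-59221=1350459
16. interest=⌊1350459·174/10000⌋=23497; principal=83749-23497=60252; balance=1350459-60252=1290207
17. interest=⌊1290207·174/10000⌋=22449; principal=83749-22449=61300; balance=1290207-61300=1228907
18. interest=⌊1228907·174/10000⌋=21382; principal=83749-21382=62367; balance=1228907-62367=1166540
19. interest=⌊1166540·174/10000⌋=20297; principal=83749-20297=63452; balance=1166540-63452=1103088
20. interest=⌊1103088·174/10000⌋=19193; principal=83749-19193=64556; balance=1103088-64556=1038532
21. interest=⌊1038532·174/10000⌋=18070; principal=83749-18070=65679; balance=1038532-65679=972853
22. interest=⌊972853·174/10000⌋=16927; principal=83749-16927=66822; balance=972853-66822=906031
23. interest=⌊906031·174/10000⌋=15764; principal=83749-15764=67985; balance=906031-67985=838046
24. interest=⌊838046·174/10000⌋=14582; principal=83749-14582=69167; balance=838046-69167=768879
25. interest=⌊768879·174/10000⌋=13378; principal=83749-13378=70371; balance=768879-70371=698508
26. interest=⌊698508·174/10000⌋=12154; principal=83749-12154=71595; balance=698508-71595=626913
27. interest=⌊626913·174/10000⌋=10908; principal=83749-10908=72841; balance=626913-72841=554072
28. interest=⌊554072·174/10000⌋=9640; principal=83749-9640=74109; balance=554072-74109=479963
29. interest=⌊479963·174/10000⌋=8351; principal=83749-8351=75398; balance=479963-75398=404565
30. interest=⌊404565·174/10000⌋=7039; principal=83749-7039=76710; balance=404565-76710=327855
31. interest=⌊327855·174/10000⌋=5704; principal=83749-5704=78045; balance=327855-78045=249810
32. interest=⌊249810·174/10000⌋=4346; principal=83749-4346=79403; balance=249810-79403=170407
33. interest=⌊170407·174/10000⌋=2965; principal=83749-2965=80784; balance=170407-80784=89623
34. interest=⌊89623·174/10000⌋=1559; principal=83749-1559=82190; balance=89623-82190=7433
35. interest=⌊7433·174/10000⌋=129; principal=min(83749-129,7433)=7433; balance=7433-7433=0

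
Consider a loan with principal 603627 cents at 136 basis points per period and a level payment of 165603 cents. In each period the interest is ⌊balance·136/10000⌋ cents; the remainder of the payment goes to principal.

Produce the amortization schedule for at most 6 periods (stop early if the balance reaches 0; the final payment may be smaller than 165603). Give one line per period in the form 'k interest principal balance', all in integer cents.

1 8209 157394 446233
2 6068 159535 286698
3 3899 161704 124994
4 1699 124994 0

1. interest=⌊603627·136/10000⌋=8209; principal=165603-8209=157394; balance=603627-157394=446233
2. interest=⌊446233·136/10000⌋=6068; principal=165603-6068=159535; balance=446233-159535=286698
3. interest=⌊286698·136/10000⌋=3899; principal=165603-3899=161704; balance=286698-161704=124994
4. interest=⌊124994·136/10000⌋=1699; principal=min(165603-1699,124994)=124994; balance=124994-124994=0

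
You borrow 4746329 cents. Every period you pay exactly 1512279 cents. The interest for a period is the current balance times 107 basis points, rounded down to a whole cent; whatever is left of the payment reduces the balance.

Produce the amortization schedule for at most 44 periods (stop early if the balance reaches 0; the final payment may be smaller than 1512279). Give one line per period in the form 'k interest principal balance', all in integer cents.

1 50785 1461494 3284835
2 35147 1477132 1807703
3 19342 1492937 314766
4 3367 314766 0

1. interest=⌊4746329·107/10000⌋=50785; principal=1512279-50785=1461494; balance=4746329-1461494=3284835
2. interest=⌊3284835·107/10000⌋=35147; principal=1512279-35147=1477132; balance=3284835-1477132=1807703
3. interest=⌊1807703·107/10000⌋=19342; principal=1512279-19342=1492937; balance=1807703-1492937=314766
4. interest=⌊314766·107/10000⌋=3367; principal=min(1512279-3367,314766)=314766; balance=314766-314766=0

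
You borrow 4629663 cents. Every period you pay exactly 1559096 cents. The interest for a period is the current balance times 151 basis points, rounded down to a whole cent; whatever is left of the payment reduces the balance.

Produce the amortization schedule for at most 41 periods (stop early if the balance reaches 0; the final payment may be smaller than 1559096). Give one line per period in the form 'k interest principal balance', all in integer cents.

1. interest=⌊4629663·151/10000⌋=69907; principal=1559096-69907=1489189; balance=4629663-1489189=3140474
2. interest=⌊3140474·151/10000⌋=47421; principal=1559096-47421=1511675; balance=3140474-1511675=1628799
3. interest=⌊1628799·151/10000⌋=24594; principal=1559096-24594=1534502; balance=1628799-1534502=94297
4. interest=⌊94297·151/10000⌋=1423; principal=min(1559096-1423,94297)=94297; balance=94297-94297=0

1 69907 1489189 3140474
2 47421 1511675 1628799
3 24594 1534502 94297
4 1423 94297 0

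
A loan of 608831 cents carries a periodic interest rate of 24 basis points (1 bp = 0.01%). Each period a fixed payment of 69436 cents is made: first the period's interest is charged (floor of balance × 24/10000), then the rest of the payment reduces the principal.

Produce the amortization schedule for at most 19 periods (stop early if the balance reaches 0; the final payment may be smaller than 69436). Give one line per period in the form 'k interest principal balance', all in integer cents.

1. interest=⌊608831·24/10000⌋=1461; principal=69436-1461=67975; balance=608831-67975=540856
2. interest=⌊540856·24/10000⌋=1298; principal=69436-1298=68138; balance=540856-68138=472718
3. interest=⌊472718·24/10000⌋=1134; principal=69436-1134=68302; balance=472718-68302=404416
4. interest=⌊404416·24/10000⌋=970; principal=69436-970=68466; balance=404416-68466=335950
5. interest=⌊335950·24/10000⌋=806; principal=69436-806=68630; balance=335950-68630=267320
6. interest=⌊267320·24/10000⌋=641; principal=69436-641=68795; balance=267320-68795=198525
7. interest=⌊198525·24/10000⌋=476; principal=69436-476=68960; balance=198525-68960=129565
8. interest=⌊129565·24/10000⌋=310; principal=69436-310=69126; balance=129565-69126=60439
9. interest=⌊60439·24/10000⌋=145; principal=min(69436-145,60439)=60439; balance=60439-60439=0

1 1461 67975 540856
2 1298 68138 472718
3 1134 68302 404416
4 970 68466 335950
5 806 68630 267320
6 641 68795 198525
7 476 68960 129565
8 310 69126 60439
9 145 60439 0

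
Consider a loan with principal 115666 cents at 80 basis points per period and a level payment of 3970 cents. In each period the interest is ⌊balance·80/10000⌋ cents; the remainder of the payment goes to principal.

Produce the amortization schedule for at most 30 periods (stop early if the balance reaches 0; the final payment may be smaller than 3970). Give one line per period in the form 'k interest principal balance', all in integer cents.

1. interest=⌊115666·80/10000⌋=925; principal=3970-925=3045; balance=115666-3045=112621
2. interest=⌊112621·80/10000⌋=900; principal=3970-900=3070; balance=112621-3070=109551
3. interest=⌊109551·80/10000⌋=876; principal=3970-876=3094; balance=109551-3094=106457
4. interest=⌊106457·80/10000⌋=851; principal=3970-851=3119; balance=106457-3119=103338
5. interest=⌊103338·80/10000⌋=826; principal=3970-826=3144; balance=103338-3144=100194
6. interest=⌊100194·80/10000⌋=801; principal=3970-801=3169; balance=100194-3169=97025
7. interest=⌊97025·80/10000⌋=776; principal=3970-776=3194; balance=97025-3194=93831
8. interest=⌊93831·80/10000⌋=750; principal=3970-750=3220; balance=93831-3220=90611
9. interest=⌊90611·80/10000⌋=724; principal=3970-724=3246; balance=90611-3246=87365
10. interest=⌊87365·80/10000⌋=698; principal=3970-698=3272; balance=87365-3272=84093
11. interest=⌊84093·80/10000⌋=672; principal=3970-672=3298; balance=84093-3298=80795
12. interest=⌊80795·80/10000⌋=646; principal=3970-646=3324; balance=80795-3324=77471
13. interest=⌊77471·80/10000⌋=619; principal=3970-619=3351; balance=77471-3351=74120
14. interest=⌊74120·80/10000⌋=592; principal=3970-592=3378; balance=74120-3378=70742
15. interest=⌊70742·80/10000⌋=565; principal=3970-565=3405; balance=70742-3405=67337
16. interest=⌊67337·80/10000⌋=538; principal=3970-538=3432; balance=67337-3432=63905
17. interest=⌊63905·80/10000⌋=511; principal=3970-511=3459; balance=63905-3459=60446
18. interest=⌊60446·80/10000⌋=483; principal=3970-483=3487; balance=60446-3487=56959
19. interest=⌊56959·80/10000⌋=455; principal=3970-455=3515; balance=56959-3515=53444
20. interest=⌊53444·80/10000⌋=427; principal=3970-427=3543; balance=53444-3543=49901
21. interest=⌊49901·80/10000⌋=399; principal=3970-399=3571; balance=49901-3571=46330
22. interest=⌊46330·80/10000⌋=370; principal=3970-370=3600; balance=46330-3600=42730
23. interest=⌊42730·80/10000⌋=341; principal=3970-341=3629; balance=42730-3629=39101
24. interest=⌊39101·80/10000⌋=312; principal=3970-312=3658; balance=39101-3658=35443
25. interest=⌊35443·80/10000⌋=283; principal=3970-283=3687; balance=35443-3687=31756
26. interest=⌊31756·80/10000⌋=254; principal=3970-254=3716; balance=31756-3716=28040
27. interest=⌊28040·80/10000⌋=224; principal=3970-224=3746; balance=28040-3746=24294
28. interest=⌊24294·80/10000⌋=194; principal=3970-194=3776; balance=24294-3776=20518
29. interest=⌊20518·80/10000⌋=164; principal=3970-164=3806; balance=20518-3806=16712
30. interest=⌊16712·80/10000⌋=133; principal=3970-133=3837; balance=16712-3837=12875

1 925 3045 112621
2 900 3070 109551
3 876 3094 106457
4 851 3119 103338
5 826 3144 100194
6 801 3169 97025
7 776 3194 93831
8 750 3220 90611
9 724 3246 87365
10 698 3272 84093
11 672 3298 80795
12 646 3324 77471
13 619 3351 74120
14 592 3378 70742
15 565 3405 67337
16 538 3432 63905
17 511 3459 60446
18 483 3487 56959
19 455 3515 53444
20 427 3543 49901
21 399 3571 46330
22 370 3600 42730
23 341 3629 39101
24 312 3658 35443
25 283 3687 31756
26 254 3716 28040
27 224 3746 24294
28 194 3776 20518
29 164 3806 16712
30 133 3837 12875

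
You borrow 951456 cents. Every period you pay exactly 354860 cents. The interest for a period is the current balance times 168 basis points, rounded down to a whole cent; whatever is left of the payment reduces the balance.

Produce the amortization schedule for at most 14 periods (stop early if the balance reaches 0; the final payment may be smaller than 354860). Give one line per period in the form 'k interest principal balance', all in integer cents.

1 15984 338876 612580
2 10291 344569 268011
3 4502 268011 0

1. interest=⌊951456·168/10000⌋=15984; principal=354860-15984=338876; balance=951456-338876=612580
2. interest=⌊612580·168/10000⌋=10291; principal=354860-10291=344569; balance=612580-344569=268011
3. interest=⌊268011·168/10000⌋=4502; principal=min(354860-4502,268011)=268011; balance=268011-268011=0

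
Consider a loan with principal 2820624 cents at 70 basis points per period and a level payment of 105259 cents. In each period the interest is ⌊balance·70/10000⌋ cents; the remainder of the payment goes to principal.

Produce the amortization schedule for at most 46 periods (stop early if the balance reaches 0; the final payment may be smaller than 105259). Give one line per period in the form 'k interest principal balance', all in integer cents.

1 19744 85515 2735109
2 19145 86114 2648995
3 18542 86717 2562278
4 17935 87324 2474954
5 17324 87935 2387019
6 16709 88550 2298469
7 16089 89170 2209299
8 15465 89794 2119505
9 14836 90423 2029082
10 14203 91056 1938026
11 13566 91693 1846333
12 12924 92335 1753998
13 12277 92982 1661016
14 11627 93632 1567384
15 10971 94288 1473096
16 10311 94948 1378148
17 9647 95612 1282536
18 8977 96282 1186254
19 8303 96956 1089298
20 7625 97634 991664
21 6941 98318 893346
22 6253 99006 794340
23 5560 99699 694641
24 4862 100397 594244
25 4159 101100 493144
26 3452 101807 391337
27 2739 102520 288817
28 2021 103238 185579
29 1299 103960 81619
30 571 81619 0

1. interest=⌊2820624·70/10000⌋=19744; principal=105259-19744=85515; balance=2820624-85515=2735109
2. interest=⌊2735109·70/10000⌋=19145; principal=105259-19145=86114; balance=2735109-86114=2648995
3. interest=⌊2648995·70/10000⌋=18542; principal=105259-18542=86717; balance=2648995-86717=2562278
4. interest=⌊2562278·70/10000⌋=17935; principal=105259-17935=87324; balance=2562278-87324=2474954
5. interest=⌊2474954·70/10000⌋=17324; principal=105259-17324=87935; balance=2474954-87935=2387019
6. interest=⌊2387019·70/10000⌋=16709; principal=105259-16709=88550; balance=2387019-88550=2298469
7. interest=⌊2298469·70/10000⌋=16089; principal=105259-16089=89170; balance=2298469-89170=2209299
8. interest=⌊2209299·70/10000⌋=15465; principal=105259-15465=89794; balance=2209299-89794=2119505
9. interest=⌊2119505·70/10000⌋=14836; principal=105259-14836=90423; balance=2119505-90423=2029082
10. interest=⌊2029082·70/10000⌋=14203; principal=105259-14203=91056; balance=2029082-91056=1938026
11. interest=⌊1938026·70/10000⌋=13566; principal=105259-13566=91693; balance=1938026-91693=1846333
12. interest=⌊1846333·70/10000⌋=12924; principal=105259-12924=92335; balance=1846333-92335=1753998
13. interest=⌊1753998·70/10000⌋=12277; principal=105259-12277=92982; balance=1753998-92982=1661016
14. interest=⌊1661016·70/10000⌋=11627; principal=105259-11627=93632; balance=1661016-93632=1567384
15. interest=⌊1567384·70/10000⌋=10971; principal=105259-10971=94288; balance=1567384-94288=1473096
16. interest=⌊1473096·70/10000⌋=10311; principal=105259-10311=94948; balance=1473096-94948=1378148
17. interest=⌊1378148·70/10000⌋=9647; principal=105259-9647=95612; balance=1378148-95612=1282536
18. interest=⌊1282536·70/10000⌋=8977; principal=105259-8977=96282; balance=1282536-96282=1186254
19. interest=⌊1186254·70/10000⌋=8303; principal=105259-8303=96956; balance=1186254-96956=1089298
20. interest=⌊1089298·70/10000⌋=7625; principal=105259-7625=97634; balance=1089298-97634=991664
21. interest=⌊991664·70/10000⌋=6941; principal=105259-6941=98318; balance=991664-98318=893346
22. interest=⌊893346·70/10000⌋=6253; principal=105259-6253=99006; balance=893346-99006=794340
23. interest=⌊794340·70/10000⌋=5560; principal=105259-5560=99699; balance=794340-99699=694641
24. interest=⌊694641·70/10000⌋=4862; principal=105259-4862=100397; balance=694641-100397=594244
25. interest=⌊594244·70/10000⌋=4159; principal=105259-4159=101100; balance=594244-101100=493144
26. interest=⌊493144·70/10000⌋=3452; principal=105259-3452=101807; balance=493144-101807=391337
27. interest=⌊391337·70/10000⌋=2739; principal=105259-2739=102520; balance=391337-102520=288817
28. interest=⌊288817·70/10000⌋=2021; principal=105259-2021=103238; balance=288817-103238=185579
29. interest=⌊185579·70/10000⌋=1299; principal=105259-1299=103960; balance=185579-103960=81619
30. interest=⌊81619·70/10000⌋=571; principal=min(105259-571,81619)=81619; balance=81619-81619=0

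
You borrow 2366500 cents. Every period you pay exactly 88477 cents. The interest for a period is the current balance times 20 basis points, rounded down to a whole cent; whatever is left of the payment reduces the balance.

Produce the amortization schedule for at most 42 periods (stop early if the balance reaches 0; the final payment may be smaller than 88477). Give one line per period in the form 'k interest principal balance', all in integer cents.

1. interest=⌊2366500·20/10000⌋=4733; principal=88477-4733=83744; balance=2366500-83744=2282756
2. interest=⌊2282756·20/10000⌋=4565; principal=88477-4565=83912; balance=2282756-83912=2198844
3. interest=⌊2198844·20/10000⌋=4397; principal=88477-4397=84080; balance=2198844-84080=2114764
4. interest=⌊2114764·20/10000⌋=4229; principal=88477-4229=84248; balance=2114764-84248=2030516
5. interest=⌊2030516·20/10000⌋=4061; principal=88477-4061=84416; balance=2030516-84416=1946100
6. interest=⌊1946100·20/10000⌋=3892; principal=88477-3892=84585; balance=1946100-84585=1861515
7. interest=⌊1861515·20/10000⌋=3723; principal=88477-3723=84754; balance=1861515-84754=1776761
8. interest=⌊1776761·20/10000⌋=3553; principal=88477-3553=84924; balance=1776761-84924=1691837
9. interest=⌊1691837·20/10000⌋=3383; principal=88477-3383=85094; balance=1691837-85094=1606743
10. interest=⌊1606743·20/10000⌋=3213; principal=88477-3213=85264; balance=1606743-85264=1521479
11. interest=⌊1521479·20/10000⌋=3042; principal=88477-3042=85435; balance=1521479-85435=1436044
12. interest=⌊1436044·20/10000⌋=2872; principal=88477-2872=85605; balance=1436044-85605=1350439
13. interest=⌊1350439·20/10000⌋=2700; principal=88477-2700=85777; balance=1350439-85777=1264662
14. interest=⌊1264662·20/10000⌋=2529; principal=88477-2529=85948; balance=1264662-85948=1178714
15. interest=⌊1178714·20/10000⌋=2357; principal=88477-2357=86120; balance=1178714-86120=1092594
16. interest=⌊1092594·20/10000⌋=2185; principal=88477-2185=86292; balance=1092594-86292=1006302
17. interest=⌊1006302·20/10000⌋=2012; principal=88477-2012=86465; balance=1006302-86465=919837
18. interest=⌊919837·20/10000⌋=1839; principal=88477-1839=86638; balance=919837-86638=833199
19. interest=⌊833199·20/10000⌋=1666; principal=88477-1666=86811; balance=833199-86811=746388
20. interest=⌊746388·20/10000⌋=1492; principal=88477-1492=86985; balance=746388-86985=659403
21. interest=⌊659403·20/10000⌋=1318; principal=88477-1318=87159; balance=659403-87159=572244
22. interest=⌊572244·20/10000⌋=1144; principal=88477-1144=87333; balance=572244-87333=484911
23. interest=⌊484911·20/10000⌋=969; principal=88477-969=87508; balance=484911-87508=397403
24. interest=⌊397403·20/10000⌋=794; principal=88477-794=87683; balance=397403-87683=309720
25. interest=⌊309720·20/10000⌋=619; principal=88477-619=87858; balance=309720-87858=221862
26. interest=⌊221862·20/10000⌋=443; principal=88477-443=88034; balance=221862-88034=133828
27. interest=⌊133828·20/10000⌋=267; principal=88477-267=88210; balance=133828-88210=45618
28. interest=⌊45618·20/10000⌋=91; principal=min(88477-91,45618)=45618; balance=45618-45618=0

1 4733 83744 2282756
2 4565 83912 2198844
3 4397 84080 2114764
4 4229 84248 2030516
5 4061 84416 1946100
6 3892 84585 1861515
7 3723 84754 1776761
8 3553 84924 1691837
9 3383 85094 1606743
10 3213 85264 1521479
11 3042 85435 1436044
12 2872 85605 1350439
13 2700 85777 1264662
14 2529 85948 1178714
15 2357 86120 1092594
16 2185 86292 1006302
17 2012 86465 919837
18 1839 86638 833199
19 1666 86811 746388
20 1492 86985 659403
21 1318 87159 572244
22 1144 87333 484911
23 969 87508 397403
24 794 87683 309720
25 619 87858 221862
26 443 88034 133828
27 267 88210 45618
28 91 45618 0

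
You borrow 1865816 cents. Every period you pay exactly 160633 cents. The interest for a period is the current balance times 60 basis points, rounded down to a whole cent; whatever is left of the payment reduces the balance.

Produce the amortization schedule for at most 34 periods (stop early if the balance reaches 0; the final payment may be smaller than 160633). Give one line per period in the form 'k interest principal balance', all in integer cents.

1 11194 149439 1716377
2 10298 150335 1566042
3 9396 151237 1414805
4 8488 152145 1262660
5 7575 153058 1109602
6 6657 153976 955626
7 5733 154900 800726
8 4804 155829 644897
9 3869 156764 488133
10 2928 157705 330428
11 1982 158651 171777
12 1030 159603 12174
13 73 12174 0

1. interest=⌊1865816·60/10000⌋=11194; principal=160633-11194=149439; balance=1865816-149439=1716377
2. interest=⌊1716377·60/10000⌋=10298; principal=160633-10298=150335; balance=1716377-150335=1566042
3. interest=⌊1566042·60/10000⌋=9396; principal=160633-9396=151237; balance=1566042-151237=1414805
4. interest=⌊1414805·60/10000⌋=8488; principal=160633-8488=152145; balance=1414805-152145=1262660
5. interest=⌊1262660·60/10000⌋=7575; principal=160633-7575=153058; balance=1262660-153058=1109602
6. interest=⌊1109602·60/10000⌋=6657; principal=160633-6657=153976; balance=1109602-153976=955626
7. interest=⌊955626·60/10000⌋=5733; principal=160633-5733=154900; balance=955626-154900=800726
8. interest=⌊800726·60/10000⌋=4804; principal=160633-4804=155829; balance=800726-155829=644897
9. interest=⌊644897·60/10000⌋=3869; principal=160633-3869=156764; balance=644897-156764=488133
10. interest=⌊488133·60/10000⌋=2928; principal=160633-2928=157705; balance=488133-157705=330428
11. interest=⌊330428·60/10000⌋=1982; principal=160633-1982=158651; balance=330428-158651=171777
12. interest=⌊171777·60/10000⌋=1030; principal=160633-1030=159603; balance=171777-159603=12174
13. interest=⌊12174·60/10000⌋=73; principal=min(160633-73,12174)=12174; balance=12174-12174=0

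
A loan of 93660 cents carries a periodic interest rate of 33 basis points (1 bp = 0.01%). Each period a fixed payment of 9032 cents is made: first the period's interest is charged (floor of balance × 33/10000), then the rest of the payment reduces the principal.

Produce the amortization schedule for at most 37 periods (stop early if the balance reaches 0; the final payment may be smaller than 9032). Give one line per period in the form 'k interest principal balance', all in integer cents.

1. interest=⌊93660·33/10000⌋=309; principal=9032-309=8723; balance=93660-8723=84937
2. interest=⌊84937·33/10000⌋=280; principal=9032-280=8752; balance=84937-8752=76185
3. interest=⌊76185·33/10000⌋=251; principal=9032-251=8781; balance=76185-8781=67404
4. interest=⌊67404·33/10000⌋=222; principal=9032-222=8810; balance=67404-8810=58594
5. interest=⌊58594·33/10000⌋=193; principal=9032-193=8839; balance=58594-8839=49755
6. interest=⌊49755·33/10000⌋=164; principal=9032-164=8868; balance=49755-8868=40887
7. interest=⌊40887·33/10000⌋=134; principal=9032-134=8898; balance=40887-8898=31989
8. interest=⌊31989·33/10000⌋=105; principal=9032-105=8927; balance=31989-8927=23062
9. interest=⌊23062·33/10000⌋=76; principal=9032-76=8956; balance=23062-8956=14106
10. interest=⌊14106·33/10000⌋=46; principal=9032-46=8986; balance=14106-8986=5120
11. interest=⌊5120·33/10000⌋=16; principal=min(9032-16,5120)=5120; balance=5120-5120=0

1 309 8723 84937
2 280 8752 76185
3 251 8781 67404
4 222 8810 58594
5 193 8839 49755
6 164 8868 40887
7 134 8898 31989
8 105 8927 23062
9 76 8956 14106
10 46 8986 5120
11 16 5120 0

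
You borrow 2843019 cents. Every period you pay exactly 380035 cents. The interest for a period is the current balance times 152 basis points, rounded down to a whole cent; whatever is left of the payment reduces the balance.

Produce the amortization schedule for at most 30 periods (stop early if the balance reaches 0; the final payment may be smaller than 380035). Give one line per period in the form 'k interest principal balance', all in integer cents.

1. interest=⌊2843019·152/10000⌋=43213; principal=380035-43213=336822; balance=2843019-336822=2506197
2. interest=⌊2506197·152/10000⌋=38094; principal=380035-38094=341941; balance=2506197-341941=2164256
3. interest=⌊2164256·152/10000⌋=32896; principal=380035-32896=347139; balance=2164256-347139=1817117
4. interest=⌊1817117·152/10000⌋=27620; principal=380035-27620=352415; balance=1817117-352415=1464702
5. interest=⌊1464702·152/10000⌋=22263; principal=380035-22263=357772; balance=1464702-357772=1106930
6. interest=⌊1106930·152/10000⌋=16825; principal=380035-16825=363210; balance=1106930-363210=743720
7. interest=⌊743720·152/10000⌋=11304; principal=380035-11304=368731; balance=743720-368731=374989
8. interest=⌊374989·152/10000⌋=5699; principal=380035-5699=374336; balance=374989-374336=653
9. interest=⌊653·152/10000⌋=9; principal=min(380035-9,653)=653; balance=653-653=0

1 43213 336822 2506197
2 38094 341941 2164256
3 32896 347139 1817117
4 27620 352415 1464702
5 22263 357772 1106930
6 16825 363210 743720
7 11304 368731 374989
8 5699 374336 653
9 9 653 0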